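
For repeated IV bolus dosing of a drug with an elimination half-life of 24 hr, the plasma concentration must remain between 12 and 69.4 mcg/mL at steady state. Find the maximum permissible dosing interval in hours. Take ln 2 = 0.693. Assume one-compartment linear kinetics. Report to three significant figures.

60.8 h

k = 0.693 / t½ = 0.693 / 24 = 0.02888 h⁻¹
Between IV bolus doses, concentration decays as C = C₀·e^(−kτ), so C_peak/C_trough = e^(kτ).
τ_max = ln(C_peak/C_trough) / k = ln(69.4/12) / 0.02888 = 1.755 / 0.02888 = 60.77 h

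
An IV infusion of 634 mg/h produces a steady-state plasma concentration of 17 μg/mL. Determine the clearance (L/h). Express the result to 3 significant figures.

37.3 L/h

At steady state, infusion rate = CL × Css, so CL = rate / Css.
CL = 634 / 17 = 37.29 L/h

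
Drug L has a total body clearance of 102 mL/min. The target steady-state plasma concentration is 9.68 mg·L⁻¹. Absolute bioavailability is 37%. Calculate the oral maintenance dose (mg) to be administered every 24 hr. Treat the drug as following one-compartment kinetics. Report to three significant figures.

Convert clearance: 102 mL/min × 60 min/h ÷ 1000 mL/L = 6.120 L/h
At steady state, dose per interval replaces the amount cleared in that interval: F·D/τ = CL·Css.
D = CL × Css × τ / F = 6.120 × 9.68 × 24 / 0.37 = 3843 mg

3840 mg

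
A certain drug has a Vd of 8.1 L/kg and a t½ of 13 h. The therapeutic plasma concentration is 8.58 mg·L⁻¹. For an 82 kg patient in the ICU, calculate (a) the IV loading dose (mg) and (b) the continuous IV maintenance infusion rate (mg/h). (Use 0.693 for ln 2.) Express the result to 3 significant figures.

Vd = 8.1 L/kg × 82 kg = 664.2 L
LD = Vd × C = 664.2 × 8.58 = 5699 mg
CL = 0.693 × Vd / t½ = 0.693 × 664.2 / 13 = 35.41 L/h
Infusion rate = CL × Css = 35.41 × 8.58 = 303.8 mg/h

(a) 5700 mg; (b) 304 mg/h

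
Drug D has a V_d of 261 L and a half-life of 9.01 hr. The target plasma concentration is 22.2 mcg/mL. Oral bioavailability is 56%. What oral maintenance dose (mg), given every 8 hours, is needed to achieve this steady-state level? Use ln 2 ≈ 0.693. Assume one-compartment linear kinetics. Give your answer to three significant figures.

6370 mg

CL = ln 2 · Vd / t½ = 0.693 × 261.0 / 9.01 = 20.07 L/h
D = CL × Css × τ / F = 20.07 × 22.2 × 8 / 0.56 = 6365 mg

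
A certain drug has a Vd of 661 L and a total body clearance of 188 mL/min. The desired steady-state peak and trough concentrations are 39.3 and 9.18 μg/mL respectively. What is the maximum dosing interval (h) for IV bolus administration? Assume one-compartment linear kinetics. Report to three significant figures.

85.2 h

Convert clearance: 188 mL/min × 60 min/h ÷ 1000 mL/L = 11.28 L/h
k = CL / Vd = 11.28 / 661.0 = 0.01707 h⁻¹
Between IV bolus doses, concentration decays as C = C₀·e^(−kτ), so C_peak/C_trough = e^(kτ).
τ_max = ln(C_peak/C_trough) / k = ln(39.3/9.18) / 0.01707 = 1.454 / 0.01707 = 85.18 h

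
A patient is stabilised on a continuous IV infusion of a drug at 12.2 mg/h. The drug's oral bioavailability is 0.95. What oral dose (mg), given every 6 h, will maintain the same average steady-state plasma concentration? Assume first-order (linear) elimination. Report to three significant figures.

To maintain the same Css, the systemic dosing rate must be unchanged: F·D/τ = infusion rate.
D = rate × τ / F = 12.2 × 6 / 0.95 = 77.05 mg

77.1 mg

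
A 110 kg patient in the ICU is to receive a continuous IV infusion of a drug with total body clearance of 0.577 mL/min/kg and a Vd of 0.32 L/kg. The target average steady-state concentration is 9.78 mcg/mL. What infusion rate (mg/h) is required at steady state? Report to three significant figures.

37.2 mg/h

CL = 0.577 mL/min/kg × 110 kg = 63.47 mL/min = 63.47 × 60/1000 = 3.808 L/h
At steady state, infusion rate equals elimination rate: rate in = CL × Css.
Rate = CL × Css = 3.808 × 9.78 = 37.24 mg/h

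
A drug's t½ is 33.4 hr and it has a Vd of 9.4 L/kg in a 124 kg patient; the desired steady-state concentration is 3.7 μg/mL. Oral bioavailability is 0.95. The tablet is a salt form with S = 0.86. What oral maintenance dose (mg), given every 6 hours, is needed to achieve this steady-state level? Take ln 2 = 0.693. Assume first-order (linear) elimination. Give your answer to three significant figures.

657 mg

Total Vd = 9.4 × 124 = 1166 L
k = 0.693/33.4 = 0.02075 h⁻¹, so CL = k·Vd = 0.02075 × 1166 = 24.19 L/h
D = CL × Css × τ / F / S = 24.19 × 3.7 × 6 / 0.95 / 0.86 = 657.3 mg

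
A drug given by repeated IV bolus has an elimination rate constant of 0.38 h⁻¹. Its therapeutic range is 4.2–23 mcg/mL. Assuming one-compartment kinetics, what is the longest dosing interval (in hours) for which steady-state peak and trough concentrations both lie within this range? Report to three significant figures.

Between IV bolus doses, concentration decays as C = C₀·e^(−kτ), so C_peak/C_trough = e^(kτ).
τ_max = ln(C_peak/C_trough) / k = ln(23/4.2) / 0.3800 = 1.700 / 0.3800 = 4.474 h

4.47 h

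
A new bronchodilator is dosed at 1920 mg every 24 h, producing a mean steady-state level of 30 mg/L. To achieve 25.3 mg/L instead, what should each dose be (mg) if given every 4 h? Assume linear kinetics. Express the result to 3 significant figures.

With linear kinetics, Css is proportional to dose rate (D/τ) at fixed clearance.
D₂ = D₁ × (Css,target / Css,current) × (τ₂/τ₁) = 1920 × (25.3/30) × (4/24) = 269.9 mg

270 mg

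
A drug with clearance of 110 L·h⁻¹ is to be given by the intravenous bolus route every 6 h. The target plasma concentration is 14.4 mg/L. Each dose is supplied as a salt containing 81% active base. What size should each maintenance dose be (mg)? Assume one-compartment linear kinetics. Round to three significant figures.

D = CL × Css × τ / S = 110.0 × 14.4 × 6 / 0.81 = 11730 mg

11700 mg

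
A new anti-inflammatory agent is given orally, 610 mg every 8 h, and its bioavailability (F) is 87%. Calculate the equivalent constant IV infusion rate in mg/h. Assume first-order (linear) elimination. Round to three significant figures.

Equivalent systemic input: infusion rate = F·D/τ.
Rate = 0.87 × 610 / 8 = 66.34 mg/h

66.3 mg/h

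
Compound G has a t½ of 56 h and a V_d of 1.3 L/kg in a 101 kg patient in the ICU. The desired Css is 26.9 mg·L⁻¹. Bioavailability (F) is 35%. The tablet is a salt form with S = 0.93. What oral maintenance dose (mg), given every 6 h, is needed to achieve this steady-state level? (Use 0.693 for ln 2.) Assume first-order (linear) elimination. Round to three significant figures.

806 mg

Vd = 1.3 L/kg × 101 kg = 131.3 L
CL = ln 2 · Vd / t½ = 0.693 × 131.3 / 56 = 1.625 L/h
D = CL × Css × τ / F / S = 1.625 × 26.9 × 6 / 0.35 / 0.93 = 805.8 mg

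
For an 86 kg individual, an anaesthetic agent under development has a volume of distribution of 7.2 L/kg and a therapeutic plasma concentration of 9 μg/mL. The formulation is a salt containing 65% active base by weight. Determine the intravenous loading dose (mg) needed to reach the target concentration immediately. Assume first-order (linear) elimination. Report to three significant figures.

8570 mg

Vd(total) = 86 kg × 7.2 L/kg = 619.2 L
LD = Vd × C / S = 619.2 × 9.000 / 0.65 = 8574 mg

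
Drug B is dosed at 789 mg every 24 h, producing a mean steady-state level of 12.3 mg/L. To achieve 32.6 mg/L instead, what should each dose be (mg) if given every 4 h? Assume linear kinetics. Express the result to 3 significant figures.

For first-order elimination, Css ∝ F·D/(CL·τ); F and CL are unchanged, so Css ∝ D/τ.
D₂ = D₁ × (Css,target / Css,current) × (τ₂/τ₁) = 789 × (32.6/12.3) × (4/24) = 348.5 mg

349 mg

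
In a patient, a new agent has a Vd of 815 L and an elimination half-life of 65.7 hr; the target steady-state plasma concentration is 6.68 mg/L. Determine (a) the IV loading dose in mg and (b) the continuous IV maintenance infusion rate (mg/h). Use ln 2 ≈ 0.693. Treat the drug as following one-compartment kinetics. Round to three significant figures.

LD = Vd × C = 815.0 × 6.68 = 5444 mg
CL = 0.693 × Vd / t½ = 0.693 × 815.0 / 65.7 = 8.597 L/h
Infusion rate = CL × Css = 8.597 × 6.68 = 57.43 mg/h

(a) 5440 mg; (b) 57.4 mg/h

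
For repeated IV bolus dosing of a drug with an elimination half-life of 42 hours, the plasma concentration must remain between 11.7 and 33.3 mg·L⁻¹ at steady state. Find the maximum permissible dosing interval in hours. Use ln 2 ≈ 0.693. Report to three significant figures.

k = 0.693 / t½ = 0.693 / 42 = 0.01650 h⁻¹
Between IV bolus doses, concentration decays as C = C₀·e^(−kτ), so C_peak/C_trough = e^(kτ).
τ_max = ln(C_peak/C_trough) / k = ln(33.3/11.7) / 0.01650 = 1.046 / 0.01650 = 63.39 h

63.4 h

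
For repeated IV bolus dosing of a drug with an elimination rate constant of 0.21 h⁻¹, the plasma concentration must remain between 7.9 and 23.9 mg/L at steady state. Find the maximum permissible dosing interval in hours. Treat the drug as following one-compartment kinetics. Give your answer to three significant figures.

Between IV bolus doses, concentration decays as C = C₀·e^(−kτ), so C_peak/C_trough = e^(kτ).
τ_max = ln(C_peak/C_trough) / k = ln(23.9/7.9) / 0.2100 = 1.107 / 0.2100 = 5.271 h

5.27 h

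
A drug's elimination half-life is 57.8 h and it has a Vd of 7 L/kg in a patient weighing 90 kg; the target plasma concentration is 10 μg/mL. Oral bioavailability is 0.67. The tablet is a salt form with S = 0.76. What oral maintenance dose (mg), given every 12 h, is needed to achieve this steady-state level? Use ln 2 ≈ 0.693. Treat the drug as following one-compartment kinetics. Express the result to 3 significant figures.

Vd(total) = 90 kg × 7 L/kg = 630.0 L
CL = 0.693 × Vd / t½ = 0.693 × 630.0 / 57.8 = 7.553 L/h
D = CL × Css × τ / F / S = 7.553 × 10 × 12 / 0.67 / 0.76 = 1780 mg

1780 mg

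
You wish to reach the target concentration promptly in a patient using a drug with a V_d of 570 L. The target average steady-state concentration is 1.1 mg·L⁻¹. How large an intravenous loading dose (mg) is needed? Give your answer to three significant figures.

LD = Vd × C = 570.0 × 1.100 = 627.0 mg

627 mg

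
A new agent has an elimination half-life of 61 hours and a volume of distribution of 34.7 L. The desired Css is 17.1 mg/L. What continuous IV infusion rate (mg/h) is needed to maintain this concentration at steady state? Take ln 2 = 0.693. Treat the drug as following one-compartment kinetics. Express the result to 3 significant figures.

CL = ln 2 · Vd / t½ = 0.693 × 34.70 / 61 = 0.3942 L/h
Infusion rate = CL × Css = 0.3942 × 17.1 = 6.741 mg/h

6.74 mg/h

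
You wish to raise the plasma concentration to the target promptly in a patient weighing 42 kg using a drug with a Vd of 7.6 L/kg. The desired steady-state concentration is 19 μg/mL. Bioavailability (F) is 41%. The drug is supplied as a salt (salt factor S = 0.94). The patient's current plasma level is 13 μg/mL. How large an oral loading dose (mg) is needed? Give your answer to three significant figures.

Total Vd = 7.6 × 42 = 319.2 L
The loading dose fills Vd to the target concentration.
Concentration deficit ΔC = 19 − 13 = 6.000 mg/L
LD = Vd × ΔC / F / S = 319.2 × 6.000 / 0.41 / 0.94 = 4969 mg

4970 mg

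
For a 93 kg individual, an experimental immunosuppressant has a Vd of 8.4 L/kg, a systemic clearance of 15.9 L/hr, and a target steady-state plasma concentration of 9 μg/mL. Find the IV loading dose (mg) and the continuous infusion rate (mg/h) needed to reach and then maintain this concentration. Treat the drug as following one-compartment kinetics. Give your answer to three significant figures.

Vd(total) = 93 kg × 8.4 L/kg = 781.2 L
Loading dose = Vd × C = 781.2 × 9 = 7031 mg
Maintenance infusion rate = CL × Css = 15.90 × 9 = 143.1 mg/h

(a) 7030 mg; (b) 143 mg/h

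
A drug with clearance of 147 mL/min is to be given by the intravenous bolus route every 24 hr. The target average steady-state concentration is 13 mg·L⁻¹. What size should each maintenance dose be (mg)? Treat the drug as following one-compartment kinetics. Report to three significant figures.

CL = 147 mL/min × 60/1000 = 8.820 L/h
D = CL × Css × τ = 8.820 × 13 × 24 = 2752 mg

2750 mg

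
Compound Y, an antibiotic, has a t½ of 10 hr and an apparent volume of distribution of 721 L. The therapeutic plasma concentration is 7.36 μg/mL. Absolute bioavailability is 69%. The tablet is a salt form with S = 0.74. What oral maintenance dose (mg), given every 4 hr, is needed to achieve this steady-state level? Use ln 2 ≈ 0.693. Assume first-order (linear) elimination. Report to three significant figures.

2880 mg

CL = ln 2 · Vd / t½ = 0.693 × 721.0 / 10 = 49.97 L/h
D = CL × Css × τ / F / S = 49.97 × 7.36 × 4 / 0.69 / 0.74 = 2881 mg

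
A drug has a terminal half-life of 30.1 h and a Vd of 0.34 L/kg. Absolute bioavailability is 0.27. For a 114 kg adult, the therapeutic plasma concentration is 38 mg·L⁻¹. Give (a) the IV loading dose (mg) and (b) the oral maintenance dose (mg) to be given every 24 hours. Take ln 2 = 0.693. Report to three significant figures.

Vd(total) = 114 kg × 0.34 L/kg = 38.76 L
LD = Vd × C = 38.76 × 38 = 1473 mg
CL = 0.693 × Vd / t½ = 0.693 × 38.76 / 30.1 = 0.8924 L/h
D = CL × Css × τ / F = 0.8924 × 38 × 24 / 0.27 = 3014 mg

(a) 1470 mg; (b) 3010 mg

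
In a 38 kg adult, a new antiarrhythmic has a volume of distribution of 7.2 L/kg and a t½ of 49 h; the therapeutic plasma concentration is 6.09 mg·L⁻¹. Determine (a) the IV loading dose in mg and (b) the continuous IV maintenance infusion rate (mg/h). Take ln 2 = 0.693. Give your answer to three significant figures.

Vd = 7.2 L/kg × 38 kg = 273.6 L
LD = Vd × C = 273.6 × 6.09 = 1666 mg
CL = 0.693 × Vd / t½ = 0.693 × 273.6 / 49 = 3.869 L/h
Infusion rate = CL × Css = 3.869 × 6.09 = 23.56 mg/h

(a) 1670 mg; (b) 23.6 mg/h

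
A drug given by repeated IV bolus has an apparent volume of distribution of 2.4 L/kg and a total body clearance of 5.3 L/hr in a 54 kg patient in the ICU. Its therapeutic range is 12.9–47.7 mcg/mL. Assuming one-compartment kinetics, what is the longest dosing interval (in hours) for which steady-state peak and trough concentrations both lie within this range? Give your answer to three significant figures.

32.0 h

Vd = 2.4 L/kg × 54 kg = 129.6 L
k = CL / Vd = 5.300 / 129.6 = 0.04090 h⁻¹
Between IV bolus doses, concentration decays as C = C₀·e^(−kτ), so C_peak/C_trough = e^(kτ).
τ_max = ln(C_peak/C_trough) / k = ln(47.7/12.9) / 0.04090 = 1.308 / 0.04090 = 31.98 h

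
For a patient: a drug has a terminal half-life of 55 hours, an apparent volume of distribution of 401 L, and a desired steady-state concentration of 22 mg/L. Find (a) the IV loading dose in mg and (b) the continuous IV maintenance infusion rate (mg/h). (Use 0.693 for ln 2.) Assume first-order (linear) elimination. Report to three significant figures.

LD = Vd × C = 401.0 × 22 = 8822 mg
CL = 0.693 × Vd / t½ = 0.693 × 401.0 / 55 = 5.053 L/h
Infusion rate = CL × Css = 5.053 × 22 = 111.2 mg/h

(a) 8820 mg; (b) 111 mg/h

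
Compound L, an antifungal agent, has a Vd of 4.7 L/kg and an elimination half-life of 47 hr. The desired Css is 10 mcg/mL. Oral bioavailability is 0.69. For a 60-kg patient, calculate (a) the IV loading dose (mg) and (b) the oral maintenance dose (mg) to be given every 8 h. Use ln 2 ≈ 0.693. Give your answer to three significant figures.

Vd = 4.7 L/kg × 60 kg = 282.0 L
LD = Vd × C = 282.0 × 10 = 2820 mg
CL = 0.693 × Vd / t½ = 0.693 × 282.0 / 47 = 4.158 L/h
D = CL × Css × τ / F = 4.158 × 10 × 8 / 0.69 = 482.1 mg

(a) 2820 mg; (b) 482 mg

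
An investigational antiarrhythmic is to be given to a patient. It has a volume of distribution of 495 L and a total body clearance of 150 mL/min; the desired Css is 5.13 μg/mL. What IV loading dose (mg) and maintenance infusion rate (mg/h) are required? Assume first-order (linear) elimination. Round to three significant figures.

LD = Vd · C_target = 495.0 × 5.13 = 2539 mg
Convert clearance: 150 mL/min × 60 min/h ÷ 1000 mL/L = 9.000 L/h
Maintenance: replace elimination → rate = CL × Css = 9.000 × 5.13 = 46.17 mg/h

(a) 2540 mg; (b) 46.2 mg/h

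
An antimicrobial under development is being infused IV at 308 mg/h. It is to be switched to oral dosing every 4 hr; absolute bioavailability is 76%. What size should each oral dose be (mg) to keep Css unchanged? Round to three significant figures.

1620 mg

To maintain the same Css, the systemic dosing rate must be unchanged: F·D/τ = infusion rate.
D = rate × τ / F = 308 × 4 / 0.76 = 1621 mg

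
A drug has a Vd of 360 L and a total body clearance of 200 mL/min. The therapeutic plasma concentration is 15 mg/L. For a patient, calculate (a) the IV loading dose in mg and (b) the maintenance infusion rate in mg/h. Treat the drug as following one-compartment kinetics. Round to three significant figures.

(a) 5400 mg; (b) 180 mg/h

Loading dose = Vd × C = 360.0 × 15 = 5400 mg
CL = 200 mL/min = 200 × 0.06 = 12.00 L/h
Maintenance: replace elimination → rate = CL × Css = 12.00 × 15 = 180.0 mg/h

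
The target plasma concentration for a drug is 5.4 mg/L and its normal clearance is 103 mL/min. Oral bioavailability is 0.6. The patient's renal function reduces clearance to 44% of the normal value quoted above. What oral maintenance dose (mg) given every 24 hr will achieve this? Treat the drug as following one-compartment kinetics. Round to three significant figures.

587 mg

CL = 103 mL/min × 60/1000 = 6.180 L/h
Patient clearance = 0.44 × 6.180 = 2.719 L/h
At steady state, dose per interval replaces the amount cleared in that interval: F·D/τ = CL·Css.
D = CL × Css × τ / F = 2.719 × 5.4 × 24 / 0.6 = 587.3 mg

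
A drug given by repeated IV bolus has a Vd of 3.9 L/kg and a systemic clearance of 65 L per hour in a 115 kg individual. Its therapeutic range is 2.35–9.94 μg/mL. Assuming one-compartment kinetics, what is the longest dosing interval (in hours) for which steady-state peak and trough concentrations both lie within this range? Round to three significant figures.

Vd(total) = 115 kg × 3.9 L/kg = 448.5 L
k = CL / Vd = 65.00 / 448.5 = 0.1449 h⁻¹
Between IV bolus doses, concentration decays as C = C₀·e^(−kτ), so C_peak/C_trough = e^(kτ).
τ_max = ln(C_peak/C_trough) / k = ln(9.94/2.35) / 0.1449 = 1.442 / 0.1449 = 9.952 h

9.95 h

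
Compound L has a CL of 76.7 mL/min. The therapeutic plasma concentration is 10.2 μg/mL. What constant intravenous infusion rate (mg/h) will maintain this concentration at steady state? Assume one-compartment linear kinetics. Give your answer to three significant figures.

CL = 76.7 mL/min = 76.7 × 0.06 = 4.602 L/h
Rate = CL × Css = 4.602 × 10.2 = 46.94 mg/h

46.9 mg/h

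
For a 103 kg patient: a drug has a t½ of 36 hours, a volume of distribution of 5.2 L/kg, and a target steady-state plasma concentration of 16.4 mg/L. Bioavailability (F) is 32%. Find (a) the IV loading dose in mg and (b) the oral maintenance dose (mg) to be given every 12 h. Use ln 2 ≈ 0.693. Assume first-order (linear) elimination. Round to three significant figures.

Vd(total) = 103 kg × 5.2 L/kg = 535.6 L
LD = Vd × C = 535.6 × 16.4 = 8784 mg
CL = 0.693 × Vd / t½ = 0.693 × 535.6 / 36 = 10.31 L/h
D = CL × Css × τ / F = 10.31 × 16.4 × 12 / 0.32 = 6341 mg

(a) 8780 mg; (b) 6340 mg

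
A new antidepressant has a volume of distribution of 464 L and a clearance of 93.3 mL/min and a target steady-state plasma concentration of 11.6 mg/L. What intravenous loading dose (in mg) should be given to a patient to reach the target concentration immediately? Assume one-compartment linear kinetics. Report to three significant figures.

LD is governed by Vd — clearance does not enter the loading-dose calculation.
LD = Vd × C = 464.0 × 11.60 = 5382 mg

5380 mg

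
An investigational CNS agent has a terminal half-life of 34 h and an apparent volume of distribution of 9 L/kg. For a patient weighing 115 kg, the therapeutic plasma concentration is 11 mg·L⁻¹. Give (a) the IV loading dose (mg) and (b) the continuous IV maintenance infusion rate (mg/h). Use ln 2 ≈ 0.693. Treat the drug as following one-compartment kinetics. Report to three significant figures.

Vd = 9 L/kg × 115 kg = 1035 L
LD = Vd × C = 1035 × 11 = 11390 mg
CL = 0.693 × Vd / t½ = 0.693 × 1035 / 34 = 21.10 L/h
Infusion rate = CL × Css = 21.10 × 11 = 232.1 mg/h

(a) 11400 mg; (b) 232 mg/h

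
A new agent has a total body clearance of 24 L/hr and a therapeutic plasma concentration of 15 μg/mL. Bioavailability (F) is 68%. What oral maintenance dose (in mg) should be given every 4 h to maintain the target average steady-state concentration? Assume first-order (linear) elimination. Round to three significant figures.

2120 mg

D = CL × Css × τ / F = 24.00 × 15 × 4 / 0.68 = 2118 mg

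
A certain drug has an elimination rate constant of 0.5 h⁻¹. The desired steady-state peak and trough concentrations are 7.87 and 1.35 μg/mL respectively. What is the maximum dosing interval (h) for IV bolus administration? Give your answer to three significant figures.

3.53 h

Between IV bolus doses, concentration decays as C = C₀·e^(−kτ), so C_peak/C_trough = e^(kτ).
τ_max = ln(C_peak/C_trough) / k = ln(7.87/1.35) / 0.5000 = 1.763 / 0.5000 = 3.526 h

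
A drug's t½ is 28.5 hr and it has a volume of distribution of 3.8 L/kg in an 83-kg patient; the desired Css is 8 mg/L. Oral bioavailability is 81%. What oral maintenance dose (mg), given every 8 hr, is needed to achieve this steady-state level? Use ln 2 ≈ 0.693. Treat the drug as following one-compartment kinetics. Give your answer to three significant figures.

Total Vd = 3.8 × 83 = 315.4 L
CL = ln 2 · Vd / t½ = 0.693 × 315.4 / 28.5 = 7.669 L/h
D = CL × Css × τ / F = 7.669 × 8 × 8 / 0.81 = 605.9 mg

606 mg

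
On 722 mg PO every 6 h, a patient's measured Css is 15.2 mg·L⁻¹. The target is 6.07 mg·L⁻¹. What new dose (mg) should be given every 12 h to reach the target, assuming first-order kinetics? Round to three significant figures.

577 mg

For first-order elimination, Css ∝ F·D/(CL·τ); F and CL are unchanged, so Css ∝ D/τ.
D₂ = D₁ × (Css,target / Css,current) × (τ₂/τ₁) = 722 × (6.07/15.2) × (12/6) = 576.7 mg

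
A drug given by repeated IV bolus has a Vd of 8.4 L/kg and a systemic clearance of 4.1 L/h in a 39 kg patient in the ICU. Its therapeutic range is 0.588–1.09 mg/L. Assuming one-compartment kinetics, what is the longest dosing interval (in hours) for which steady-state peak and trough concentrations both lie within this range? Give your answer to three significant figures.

49.3 h

Vd = 8.4 L/kg × 39 kg = 327.6 L
k = CL / Vd = 4.100 / 327.6 = 0.01252 h⁻¹
Between IV bolus doses, concentration decays as C = C₀·e^(−kτ), so C_peak/C_trough = e^(kτ).
τ_max = ln(C_peak/C_trough) / k = ln(1.09/0.588) / 0.01252 = 0.6172 / 0.01252 = 49.30 h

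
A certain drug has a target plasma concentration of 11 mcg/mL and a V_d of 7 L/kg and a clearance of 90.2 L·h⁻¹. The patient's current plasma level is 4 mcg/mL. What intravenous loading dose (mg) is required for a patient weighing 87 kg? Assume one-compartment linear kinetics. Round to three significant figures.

4260 mg

Vd(total) = 87 kg × 7 L/kg = 609.0 L
LD is governed by Vd — clearance does not enter the loading-dose calculation.
Concentration deficit ΔC = 11 − 4 = 7.000 mg/L
LD = Vd × ΔC = 609.0 × 7.000 = 4263 mg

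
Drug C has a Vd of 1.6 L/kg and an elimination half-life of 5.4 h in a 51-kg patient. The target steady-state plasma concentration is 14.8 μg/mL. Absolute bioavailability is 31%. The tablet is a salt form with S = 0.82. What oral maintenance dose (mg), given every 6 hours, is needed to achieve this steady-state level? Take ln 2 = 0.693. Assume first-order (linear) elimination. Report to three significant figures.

3660 mg

Vd(total) = 51 kg × 1.6 L/kg = 81.60 L
CL = 0.693 × Vd / t½ = 0.693 × 81.60 / 5.4 = 10.47 L/h
D = CL × Css × τ / F / S = 10.47 × 14.8 × 6 / 0.31 / 0.82 = 3657 mg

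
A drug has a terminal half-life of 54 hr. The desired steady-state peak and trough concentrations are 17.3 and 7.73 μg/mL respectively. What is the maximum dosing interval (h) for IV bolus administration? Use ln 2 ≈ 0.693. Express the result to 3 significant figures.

k = 0.693 / t½ = 0.693 / 54 = 0.01283 h⁻¹
Between IV bolus doses, concentration decays as C = C₀·e^(−kτ), so C_peak/C_trough = e^(kτ).
τ_max = ln(C_peak/C_trough) / k = ln(17.3/7.73) / 0.01283 = 0.8056 / 0.01283 = 62.79 h

62.8 h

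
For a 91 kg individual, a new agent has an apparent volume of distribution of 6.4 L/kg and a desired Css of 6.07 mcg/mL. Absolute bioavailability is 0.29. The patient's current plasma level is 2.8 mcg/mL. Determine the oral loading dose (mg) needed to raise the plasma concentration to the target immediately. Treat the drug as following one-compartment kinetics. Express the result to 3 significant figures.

Vd(total) = 91 kg × 6.4 L/kg = 582.4 L
Concentration deficit ΔC = 6.07 − 2.8 = 3.270 mg/L
LD = Vd × ΔC / F = 582.4 × 3.270 / 0.29 = 6567 mg

6570 mg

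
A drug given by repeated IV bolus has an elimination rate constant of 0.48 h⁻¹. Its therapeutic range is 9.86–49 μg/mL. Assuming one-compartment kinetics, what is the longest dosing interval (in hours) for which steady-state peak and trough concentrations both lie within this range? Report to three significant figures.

Between IV bolus doses, concentration decays as C = C₀·e^(−kτ), so C_peak/C_trough = e^(kτ).
τ_max = ln(C_peak/C_trough) / k = ln(49/9.86) / 0.4800 = 1.603 / 0.4800 = 3.340 h

3.34 h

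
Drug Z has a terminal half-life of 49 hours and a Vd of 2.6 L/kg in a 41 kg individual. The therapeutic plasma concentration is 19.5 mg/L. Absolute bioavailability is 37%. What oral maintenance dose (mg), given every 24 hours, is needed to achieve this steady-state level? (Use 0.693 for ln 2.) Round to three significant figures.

Vd(total) = 41 kg × 2.6 L/kg = 106.6 L
CL = ln 2 · Vd / t½ = 0.693 × 106.6 / 49 = 1.508 L/h
D = CL × Css × τ / F = 1.508 × 19.5 × 24 / 0.37 = 1907 mg

1910 mg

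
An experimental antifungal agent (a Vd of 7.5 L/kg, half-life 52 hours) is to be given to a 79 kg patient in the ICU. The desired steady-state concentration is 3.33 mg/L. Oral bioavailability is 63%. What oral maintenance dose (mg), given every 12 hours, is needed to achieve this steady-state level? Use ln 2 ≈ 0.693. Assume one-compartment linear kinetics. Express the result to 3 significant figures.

Vd = 7.5 L/kg × 79 kg = 592.5 L
k = 0.693/52 = 0.01333 h⁻¹, so CL = k·Vd = 0.01333 × 592.5 = 7.898 L/h
D = CL × Css × τ / F = 7.898 × 3.33 × 12 / 0.63 = 501.0 mg

501 mg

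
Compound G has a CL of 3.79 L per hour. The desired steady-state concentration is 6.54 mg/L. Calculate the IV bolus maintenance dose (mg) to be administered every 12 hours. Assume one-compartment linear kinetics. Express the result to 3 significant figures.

297 mg

At steady state, dose per interval replaces the amount cleared in that interval: D/τ = CL·Css.
D = CL × Css × τ = 3.790 × 6.54 × 12 = 297.4 mg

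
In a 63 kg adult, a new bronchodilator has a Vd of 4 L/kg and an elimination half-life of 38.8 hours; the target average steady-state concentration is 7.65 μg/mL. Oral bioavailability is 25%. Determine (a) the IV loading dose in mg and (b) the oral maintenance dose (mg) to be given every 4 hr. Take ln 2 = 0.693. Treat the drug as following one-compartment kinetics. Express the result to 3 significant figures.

Vd(total) = 63 kg × 4 L/kg = 252.0 L
LD = Vd × C = 252.0 × 7.65 = 1928 mg
CL = 0.693 × Vd / t½ = 0.693 × 252.0 / 38.8 = 4.501 L/h
D = CL × Css × τ / F = 4.501 × 7.65 × 4 / 0.25 = 550.9 mg

(a) 1930 mg; (b) 551 mg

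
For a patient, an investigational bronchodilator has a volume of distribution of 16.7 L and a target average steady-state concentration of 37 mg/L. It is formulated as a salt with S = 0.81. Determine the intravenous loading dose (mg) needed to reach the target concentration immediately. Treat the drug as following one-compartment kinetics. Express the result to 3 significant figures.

763 mg

The loading dose fills Vd to the target concentration.
LD = Vd × C / S = 16.70 × 37.00 / 0.81 = 762.8 mg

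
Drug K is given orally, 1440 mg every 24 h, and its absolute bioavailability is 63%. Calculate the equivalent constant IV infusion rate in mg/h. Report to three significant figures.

37.8 mg/h

Equivalent systemic input: infusion rate = F·D/τ.
Rate = 0.63 × 1440 / 24 = 37.80 mg/h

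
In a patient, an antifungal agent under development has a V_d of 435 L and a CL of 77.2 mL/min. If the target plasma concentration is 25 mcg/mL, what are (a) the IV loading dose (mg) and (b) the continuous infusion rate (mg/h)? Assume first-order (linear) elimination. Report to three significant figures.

(a) 10900 mg; (b) 116 mg/h

Loading: fill Vd to C_target → 435.0 L × 25 mg/L = 10880 mg
CL = 77.2 mL/min = 77.2 × 0.06 = 4.632 L/h
Maintenance: replace elimination → rate = CL × Css = 4.632 × 25 = 115.8 mg/h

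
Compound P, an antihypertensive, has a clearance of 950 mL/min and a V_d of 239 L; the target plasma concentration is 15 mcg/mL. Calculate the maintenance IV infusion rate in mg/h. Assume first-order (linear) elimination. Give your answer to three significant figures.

855 mg/h

Convert clearance: 950 mL/min × 60 min/h ÷ 1000 mL/L = 57.00 L/h
Maintenance depends on clearance, not Vd — rate in must match rate out.
Rate = CL × Css = 57.00 × 15 = 855.0 mg/h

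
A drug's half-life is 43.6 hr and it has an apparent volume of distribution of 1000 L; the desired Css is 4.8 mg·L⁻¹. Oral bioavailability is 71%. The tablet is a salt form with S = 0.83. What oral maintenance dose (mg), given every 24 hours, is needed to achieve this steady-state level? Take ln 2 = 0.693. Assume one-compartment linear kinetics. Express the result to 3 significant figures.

3110 mg

CL = ln 2 · Vd / t½ = 0.693 × 1000 / 43.6 = 15.89 L/h
D = CL × Css × τ / F / S = 15.89 × 4.8 × 24 / 0.71 / 0.83 = 3106 mg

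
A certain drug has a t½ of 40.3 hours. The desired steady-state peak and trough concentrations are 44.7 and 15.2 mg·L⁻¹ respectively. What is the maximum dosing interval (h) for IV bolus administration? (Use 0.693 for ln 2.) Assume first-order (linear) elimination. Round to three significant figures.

62.7 h

k = 0.693 / t½ = 0.693 / 40.3 = 0.01720 h⁻¹
Between IV bolus doses, concentration decays as C = C₀·e^(−kτ), so C_peak/C_trough = e^(kτ).
τ_max = ln(C_peak/C_trough) / k = ln(44.7/15.2) / 0.01720 = 1.079 / 0.01720 = 62.73 h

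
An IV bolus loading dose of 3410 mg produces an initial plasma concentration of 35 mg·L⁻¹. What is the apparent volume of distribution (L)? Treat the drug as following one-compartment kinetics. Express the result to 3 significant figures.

Immediately after an IV bolus, C₀ = Dose / Vd, so Vd = Dose / C₀.
Vd = 3410 / 35 = 97.43 L

97.4 L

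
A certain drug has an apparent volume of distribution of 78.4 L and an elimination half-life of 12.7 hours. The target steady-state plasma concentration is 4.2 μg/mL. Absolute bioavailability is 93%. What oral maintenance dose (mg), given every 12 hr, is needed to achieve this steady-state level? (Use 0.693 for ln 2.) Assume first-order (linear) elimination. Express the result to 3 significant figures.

CL = ln 2 · Vd / t½ = 0.693 × 78.40 / 12.7 = 4.278 L/h
D = CL × Css × τ / F = 4.278 × 4.2 × 12 / 0.93 = 231.8 mg

232 mg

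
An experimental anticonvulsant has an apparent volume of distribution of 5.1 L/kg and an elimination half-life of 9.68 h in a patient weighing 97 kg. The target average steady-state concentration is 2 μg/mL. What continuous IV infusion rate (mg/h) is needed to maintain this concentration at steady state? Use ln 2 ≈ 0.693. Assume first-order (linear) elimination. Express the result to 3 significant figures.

70.8 mg/h

Total Vd = 5.1 × 97 = 494.7 L
CL = 0.693 × Vd / t½ = 0.693 × 494.7 / 9.68 = 35.42 L/h
Infusion rate = CL × Css = 35.42 × 2 = 70.84 mg/h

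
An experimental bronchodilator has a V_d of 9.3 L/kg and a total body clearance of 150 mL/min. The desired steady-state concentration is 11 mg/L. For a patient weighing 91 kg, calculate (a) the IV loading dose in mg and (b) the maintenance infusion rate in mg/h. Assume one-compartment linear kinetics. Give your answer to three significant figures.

(a) 9310 mg; (b) 99.0 mg/h

Vd = 9.3 L/kg × 91 kg = 846.3 L
LD = Vd · C_target = 846.3 × 11 = 9309 mg
CL = 150 mL/min = 150 × 0.06 = 9.000 L/h
Maintenance: replace elimination → rate = CL × Css = 9.000 × 11 = 99.00 mg/h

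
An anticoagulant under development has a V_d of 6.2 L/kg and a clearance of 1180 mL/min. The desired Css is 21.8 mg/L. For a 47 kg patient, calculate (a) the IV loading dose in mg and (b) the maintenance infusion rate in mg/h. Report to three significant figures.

(a) 6350 mg; (b) 1540 mg/h

Total Vd = 6.2 × 47 = 291.4 L
Loading dose = Vd × C = 291.4 × 21.8 = 6353 mg
Convert clearance: 1180 mL/min × 60 min/h ÷ 1000 mL/L = 70.80 L/h
Maintenance infusion rate = CL × Css = 70.80 × 21.8 = 1543 mg/h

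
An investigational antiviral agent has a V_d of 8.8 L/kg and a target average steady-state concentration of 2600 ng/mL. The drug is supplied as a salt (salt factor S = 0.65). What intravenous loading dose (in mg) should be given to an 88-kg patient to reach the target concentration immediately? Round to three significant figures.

3100 mg

Vd(total) = 88 kg × 8.8 L/kg = 774.4 L
C = 2600 ng/mL = 2.600 mg/L
LD = Vd × C / S = 774.4 × 2.600 / 0.65 = 3098 mg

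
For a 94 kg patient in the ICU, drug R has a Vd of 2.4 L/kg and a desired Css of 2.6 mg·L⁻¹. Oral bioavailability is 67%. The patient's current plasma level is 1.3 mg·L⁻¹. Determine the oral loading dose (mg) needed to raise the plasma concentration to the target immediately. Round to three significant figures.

Vd = 2.4 L/kg × 94 kg = 225.6 L
Concentration deficit ΔC = 2.6 − 1.3 = 1.300 mg/L
LD = Vd × ΔC / F = 225.6 × 1.300 / 0.67 = 437.7 mg

438 mg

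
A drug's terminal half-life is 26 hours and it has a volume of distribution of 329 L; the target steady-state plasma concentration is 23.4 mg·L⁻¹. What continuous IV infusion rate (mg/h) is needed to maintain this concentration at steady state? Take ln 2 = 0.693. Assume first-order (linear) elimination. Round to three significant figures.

205 mg/h

CL = 0.693 × Vd / t½ = 0.693 × 329.0 / 26 = 8.769 L/h
Infusion rate = CL × Css = 8.769 × 23.4 = 205.2 mg/h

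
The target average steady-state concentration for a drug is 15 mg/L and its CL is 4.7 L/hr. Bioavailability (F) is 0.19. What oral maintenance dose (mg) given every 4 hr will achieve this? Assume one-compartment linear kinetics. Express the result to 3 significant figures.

D = CL × Css × τ / F = 4.700 × 15 × 4 / 0.19 = 1484 mg

1480 mg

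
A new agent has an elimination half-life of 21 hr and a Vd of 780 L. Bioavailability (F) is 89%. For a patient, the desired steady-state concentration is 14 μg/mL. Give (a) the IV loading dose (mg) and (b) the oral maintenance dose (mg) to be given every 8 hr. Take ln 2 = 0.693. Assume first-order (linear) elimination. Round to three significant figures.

(a) 10900 mg; (b) 3240 mg

LD = Vd × C = 780.0 × 14 = 10920 mg
CL = 0.693 × Vd / t½ = 0.693 × 780.0 / 21 = 25.74 L/h
D = CL × Css × τ / F = 25.74 × 14 × 8 / 0.89 = 3239 mg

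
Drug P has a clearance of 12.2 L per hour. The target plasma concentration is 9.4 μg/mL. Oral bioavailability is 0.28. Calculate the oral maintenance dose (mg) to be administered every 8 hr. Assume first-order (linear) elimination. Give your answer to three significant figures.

3280 mg

D = CL × Css × τ / F = 12.20 × 9.4 × 8 / 0.28 = 3277 mg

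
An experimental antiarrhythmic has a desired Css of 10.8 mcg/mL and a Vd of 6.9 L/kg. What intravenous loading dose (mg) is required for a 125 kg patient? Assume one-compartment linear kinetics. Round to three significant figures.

9320 mg

Total Vd = 6.9 × 125 = 862.5 L
LD = Vd × C = 862.5 × 10.80 = 9315 mg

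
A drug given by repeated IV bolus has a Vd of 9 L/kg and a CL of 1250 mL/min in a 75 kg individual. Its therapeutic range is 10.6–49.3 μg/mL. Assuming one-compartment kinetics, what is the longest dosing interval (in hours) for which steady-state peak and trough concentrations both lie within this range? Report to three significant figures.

13.8 h

Vd(total) = 75 kg × 9 L/kg = 675.0 L
CL = 1250 mL/min = 1250 × 0.06 = 75.00 L/h
k = CL / Vd = 75.00 / 675.0 = 0.1111 h⁻¹
Between IV bolus doses, concentration decays as C = C₀·e^(−kτ), so C_peak/C_trough = e^(kτ).
τ_max = ln(C_peak/C_trough) / k = ln(49.3/10.6) / 0.1111 = 1.537 / 0.1111 = 13.83 h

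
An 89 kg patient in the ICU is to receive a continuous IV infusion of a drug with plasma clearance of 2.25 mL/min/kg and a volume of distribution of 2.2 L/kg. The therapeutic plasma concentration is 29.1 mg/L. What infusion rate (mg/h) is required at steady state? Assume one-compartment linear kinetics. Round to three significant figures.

CL = 2.25 mL/min/kg × 89 kg = 200.3 mL/min = 200.3 × 60/1000 = 12.02 L/h
R₀ = 12.02 × 29.1 = 349.8 mg/h

350 mg/h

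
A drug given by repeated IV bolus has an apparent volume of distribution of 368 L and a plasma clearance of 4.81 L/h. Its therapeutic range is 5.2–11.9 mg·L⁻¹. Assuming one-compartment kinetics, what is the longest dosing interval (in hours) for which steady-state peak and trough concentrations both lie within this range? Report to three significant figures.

63.3 h

k = CL / Vd = 4.810 / 368.0 = 0.01307 h⁻¹
Between IV bolus doses, concentration decays as C = C₀·e^(−kτ), so C_peak/C_trough = e^(kτ).
τ_max = ln(C_peak/C_trough) / k = ln(11.9/5.2) / 0.01307 = 0.8279 / 0.01307 = 63.34 h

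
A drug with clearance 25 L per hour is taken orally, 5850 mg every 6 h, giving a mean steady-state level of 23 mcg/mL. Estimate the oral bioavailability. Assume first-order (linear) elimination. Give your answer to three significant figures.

0.590

F·D/τ = CL·Css at steady state → F = CL·Css·τ / D.
F = 25 × 23 × 6 / 5850 = 0.590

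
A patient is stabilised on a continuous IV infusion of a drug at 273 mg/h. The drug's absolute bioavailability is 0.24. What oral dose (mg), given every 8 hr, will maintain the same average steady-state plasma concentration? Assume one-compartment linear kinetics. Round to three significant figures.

To maintain the same Css, the systemic dosing rate must be unchanged: F·D/τ = infusion rate.
D = rate × τ / F = 273 × 8 / 0.24 = 9100 mg

9100 mg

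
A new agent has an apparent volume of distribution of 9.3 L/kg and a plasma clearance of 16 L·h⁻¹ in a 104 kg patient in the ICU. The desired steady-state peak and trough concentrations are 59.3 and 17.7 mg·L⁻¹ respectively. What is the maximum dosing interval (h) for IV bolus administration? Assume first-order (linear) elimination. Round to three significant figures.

Vd = 9.3 L/kg × 104 kg = 967.2 L
k = CL / Vd = 16.00 / 967.2 = 0.01654 h⁻¹
Between IV bolus doses, concentration decays as C = C₀·e^(−kτ), so C_peak/C_trough = e^(kτ).
τ_max = ln(C_peak/C_trough) / k = ln(59.3/17.7) / 0.01654 = 1.209 / 0.01654 = 73.10 h

73.1 h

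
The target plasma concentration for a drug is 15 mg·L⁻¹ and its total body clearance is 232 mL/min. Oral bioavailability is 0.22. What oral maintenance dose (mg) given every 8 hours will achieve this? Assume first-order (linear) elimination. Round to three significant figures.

7590 mg

CL = 232 mL/min × 60/1000 = 13.92 L/h
D = CL × Css × τ / F = 13.92 × 15 × 8 / 0.22 = 7593 mg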